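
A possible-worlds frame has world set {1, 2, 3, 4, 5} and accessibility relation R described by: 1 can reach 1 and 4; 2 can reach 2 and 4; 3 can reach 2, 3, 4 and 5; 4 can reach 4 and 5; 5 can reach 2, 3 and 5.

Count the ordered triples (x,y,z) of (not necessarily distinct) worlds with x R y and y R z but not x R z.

6

Enumerating: (1,4,5), (2,4,5), (4,5,2), (4,5,3), (5,2,4), (5,3,4).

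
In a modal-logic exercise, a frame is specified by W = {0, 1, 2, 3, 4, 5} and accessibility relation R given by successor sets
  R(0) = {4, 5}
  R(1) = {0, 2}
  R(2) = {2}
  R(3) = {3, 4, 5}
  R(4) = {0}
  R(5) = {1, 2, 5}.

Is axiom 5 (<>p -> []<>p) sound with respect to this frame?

Axiom 5 corresponds to the accessibility relation being Euclidean.
Euclidean: no — 0 R 4 and 0 R 5, but not 4 R 5.

No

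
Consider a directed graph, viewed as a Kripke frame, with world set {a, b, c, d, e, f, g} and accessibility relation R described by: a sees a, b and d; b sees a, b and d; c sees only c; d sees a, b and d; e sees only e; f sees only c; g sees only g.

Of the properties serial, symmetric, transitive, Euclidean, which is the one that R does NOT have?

Serial: yes — every world has a successor (e.g. a R a).
Symmetric: no — f R c but not c R f.
Transitive: yes — every two-step R-path is closed by a direct edge.
Euclidean: yes — any two successors of a common world are R-related.
Only symmetric fails.

symmetric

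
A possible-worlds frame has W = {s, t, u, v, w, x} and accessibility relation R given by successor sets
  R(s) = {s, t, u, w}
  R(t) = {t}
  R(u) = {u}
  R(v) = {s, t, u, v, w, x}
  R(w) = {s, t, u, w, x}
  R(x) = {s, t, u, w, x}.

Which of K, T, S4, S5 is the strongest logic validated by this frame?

Reflexive (axiom T): yes — every world is R-related to itself.
Transitive (axiom 4): no — s R w and w R x, but not s R x.
Euclidean (axiom 5): no — s R t and s R u, but not t R u.
So F validates K, T; S4 would additionally require R to be transitive. The strongest is T.

T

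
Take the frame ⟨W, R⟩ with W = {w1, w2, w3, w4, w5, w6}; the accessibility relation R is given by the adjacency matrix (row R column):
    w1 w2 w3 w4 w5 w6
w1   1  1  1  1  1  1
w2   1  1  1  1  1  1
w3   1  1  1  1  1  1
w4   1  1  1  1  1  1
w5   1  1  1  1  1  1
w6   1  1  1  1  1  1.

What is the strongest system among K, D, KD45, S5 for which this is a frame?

Serial (axiom D): yes — every world has a successor (e.g. w1 R w1).
Transitive (axiom 4): yes — every two-step R-path is closed by a direct edge.
Euclidean (axiom 5): yes — any two successors of a common world are R-related.
Reflexive (axiom T): yes — every world is R-related to itself.
So F validates K, D, KD45, S5. The strongest is S5.

S5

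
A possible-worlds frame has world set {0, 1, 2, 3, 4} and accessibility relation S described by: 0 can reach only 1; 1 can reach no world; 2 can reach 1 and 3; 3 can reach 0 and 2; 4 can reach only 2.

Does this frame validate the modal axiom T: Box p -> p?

By correspondence theory, T is valid on a frame iff S is reflexive.
Reflexive: no — 0 is not related to itself.

No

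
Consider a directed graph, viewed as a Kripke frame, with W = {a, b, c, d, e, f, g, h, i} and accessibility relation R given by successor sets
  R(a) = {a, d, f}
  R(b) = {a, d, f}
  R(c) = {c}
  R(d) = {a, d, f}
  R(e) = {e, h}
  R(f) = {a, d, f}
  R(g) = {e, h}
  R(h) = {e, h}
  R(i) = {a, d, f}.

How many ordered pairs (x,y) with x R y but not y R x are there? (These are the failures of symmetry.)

8

Enumerating: (b,a), (b,d), (b,f), (g,e), (g,h), (i,a), (i,d), (i,f).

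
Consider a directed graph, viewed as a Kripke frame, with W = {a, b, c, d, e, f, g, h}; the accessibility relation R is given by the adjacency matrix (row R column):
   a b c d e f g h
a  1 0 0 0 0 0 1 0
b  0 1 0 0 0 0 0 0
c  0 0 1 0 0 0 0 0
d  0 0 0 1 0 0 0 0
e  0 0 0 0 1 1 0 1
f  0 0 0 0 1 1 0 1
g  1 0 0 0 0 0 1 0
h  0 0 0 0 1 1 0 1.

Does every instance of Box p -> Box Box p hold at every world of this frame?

The schema 4 characterises exactly the transitive frames.
Transitive: yes — every two-step R-path is closed by a direct edge.

Yes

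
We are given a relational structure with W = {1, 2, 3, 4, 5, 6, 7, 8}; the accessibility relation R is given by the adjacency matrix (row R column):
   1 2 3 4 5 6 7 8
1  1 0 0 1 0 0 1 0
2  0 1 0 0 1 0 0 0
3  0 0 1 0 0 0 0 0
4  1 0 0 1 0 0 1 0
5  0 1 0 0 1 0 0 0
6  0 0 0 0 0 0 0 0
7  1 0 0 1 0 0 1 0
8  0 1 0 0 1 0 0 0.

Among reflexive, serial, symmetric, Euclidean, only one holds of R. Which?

Euclidean

Reflexive: no — 6 is not related to itself.
Serial: no — 6 has no R-successor.
Symmetric: no — 8 R 2 but not 2 R 8.
Euclidean: yes — any two successors of a common world are R-related.
Only Euclidean holds.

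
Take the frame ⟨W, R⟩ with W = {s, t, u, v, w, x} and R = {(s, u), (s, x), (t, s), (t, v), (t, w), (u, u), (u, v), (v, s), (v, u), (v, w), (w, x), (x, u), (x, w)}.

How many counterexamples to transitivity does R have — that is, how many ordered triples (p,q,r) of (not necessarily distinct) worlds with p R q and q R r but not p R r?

Enumerating: (s,u,v), (s,x,w), (t,s,u), (t,s,x), (t,v,u), (t,w,x), (u,v,s), (u,v,w), (v,s,x), (v,u,v), (v,w,x), (w,x,u), (w,x,w), (x,u,v), (x,w,x).

15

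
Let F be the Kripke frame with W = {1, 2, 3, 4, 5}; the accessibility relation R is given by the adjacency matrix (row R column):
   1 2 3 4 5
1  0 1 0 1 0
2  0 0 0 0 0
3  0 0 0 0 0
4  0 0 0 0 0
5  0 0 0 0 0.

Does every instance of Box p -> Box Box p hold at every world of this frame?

Axiom 4 corresponds to the accessibility relation being transitive.
Transitive: yes — every two-step R-path is closed by a direct edge.

Yes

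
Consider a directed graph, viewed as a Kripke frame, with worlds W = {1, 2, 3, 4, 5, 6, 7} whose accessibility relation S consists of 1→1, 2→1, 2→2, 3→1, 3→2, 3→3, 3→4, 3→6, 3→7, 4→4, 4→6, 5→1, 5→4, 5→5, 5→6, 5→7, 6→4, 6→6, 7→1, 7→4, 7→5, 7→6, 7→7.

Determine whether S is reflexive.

Reflexive: yes — every world is S-related to itself.

Yes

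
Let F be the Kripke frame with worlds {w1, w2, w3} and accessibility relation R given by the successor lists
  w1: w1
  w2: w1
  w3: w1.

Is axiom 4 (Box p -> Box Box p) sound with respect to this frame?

Axiom 4 corresponds to the accessibility relation being transitive.
Transitive: yes — every two-step R-path is closed by a direct edge.

Yes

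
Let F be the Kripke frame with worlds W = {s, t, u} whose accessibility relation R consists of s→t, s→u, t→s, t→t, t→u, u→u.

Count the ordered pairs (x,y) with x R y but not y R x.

Enumerating: (s,u), (t,u).

2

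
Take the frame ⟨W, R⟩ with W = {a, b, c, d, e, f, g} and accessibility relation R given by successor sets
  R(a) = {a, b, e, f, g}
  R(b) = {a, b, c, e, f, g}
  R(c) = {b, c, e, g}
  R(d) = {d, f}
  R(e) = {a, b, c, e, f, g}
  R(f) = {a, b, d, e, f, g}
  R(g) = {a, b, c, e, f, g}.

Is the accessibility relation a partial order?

No

Reflexive: yes — every world is R-related to itself.
Transitive: no — a R b and b R c, but not a R c.
Antisymmetric: no — a R b and b R a with a ≠ b.
So R is not a partial order.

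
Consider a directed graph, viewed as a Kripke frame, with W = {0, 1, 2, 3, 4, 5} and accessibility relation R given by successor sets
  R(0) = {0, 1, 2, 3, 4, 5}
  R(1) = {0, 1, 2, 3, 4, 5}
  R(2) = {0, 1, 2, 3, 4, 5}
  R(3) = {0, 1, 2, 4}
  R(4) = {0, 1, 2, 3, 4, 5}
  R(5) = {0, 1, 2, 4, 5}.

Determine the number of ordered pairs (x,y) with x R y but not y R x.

0

R is symmetric; there are no such tuples.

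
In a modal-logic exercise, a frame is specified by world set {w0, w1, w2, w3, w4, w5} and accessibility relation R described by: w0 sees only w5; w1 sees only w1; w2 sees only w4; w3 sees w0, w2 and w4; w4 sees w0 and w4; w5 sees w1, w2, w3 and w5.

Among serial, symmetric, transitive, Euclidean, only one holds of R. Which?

serial

Serial: yes — every world has a successor (e.g. w0 R w5).
Symmetric: no — w0 R w5 but not w5 R w0.
Transitive: no — w0 R w5 and w5 R w1, but not w0 R w1.
Euclidean: no — w3 R w0 and w3 R w2, but not w0 R w2.
Only serial holds.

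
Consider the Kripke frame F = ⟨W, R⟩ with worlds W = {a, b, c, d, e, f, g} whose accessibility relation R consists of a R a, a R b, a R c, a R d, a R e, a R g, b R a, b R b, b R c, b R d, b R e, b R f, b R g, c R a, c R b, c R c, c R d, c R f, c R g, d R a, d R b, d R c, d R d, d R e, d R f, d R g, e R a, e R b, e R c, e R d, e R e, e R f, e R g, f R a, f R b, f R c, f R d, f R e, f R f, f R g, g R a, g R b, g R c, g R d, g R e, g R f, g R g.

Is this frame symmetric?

No

Symmetric: no — e R c but not c R e.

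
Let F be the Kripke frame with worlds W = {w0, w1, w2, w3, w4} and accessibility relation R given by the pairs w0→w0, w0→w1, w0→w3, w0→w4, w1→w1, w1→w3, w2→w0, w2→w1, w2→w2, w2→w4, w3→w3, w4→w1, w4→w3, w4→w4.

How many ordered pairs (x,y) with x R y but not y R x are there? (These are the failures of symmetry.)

9

Enumerating: (w0,w1), (w0,w3), (w0,w4), (w1,w3), (w2,w0), (w2,w1), (w2,w4), (w4,w1), (w4,w3).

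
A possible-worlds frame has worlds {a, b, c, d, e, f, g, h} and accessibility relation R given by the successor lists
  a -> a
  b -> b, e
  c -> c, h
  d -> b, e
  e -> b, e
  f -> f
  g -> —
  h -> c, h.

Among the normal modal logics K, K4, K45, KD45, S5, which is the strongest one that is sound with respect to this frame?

Transitive (axiom 4): yes — every two-step R-path is closed by a direct edge.
Euclidean (axiom 5): yes — any two successors of a common world are R-related.
Serial (axiom D): no — g has no R-successor.
Reflexive (axiom T): no — d is not related to itself.
So F validates K, K4, K45; KD45 would additionally require R to be serial. The strongest is K45.

K45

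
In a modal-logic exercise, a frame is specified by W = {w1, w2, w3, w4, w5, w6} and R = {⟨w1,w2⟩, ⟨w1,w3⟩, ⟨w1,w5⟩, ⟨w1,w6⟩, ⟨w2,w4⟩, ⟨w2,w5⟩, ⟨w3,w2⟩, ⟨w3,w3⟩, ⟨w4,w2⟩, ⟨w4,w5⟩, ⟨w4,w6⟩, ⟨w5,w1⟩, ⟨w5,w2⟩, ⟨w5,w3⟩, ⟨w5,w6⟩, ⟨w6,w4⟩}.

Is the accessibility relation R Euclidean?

Euclidean: no — w1 R w2 and w1 R w3, but not w2 R w3.

No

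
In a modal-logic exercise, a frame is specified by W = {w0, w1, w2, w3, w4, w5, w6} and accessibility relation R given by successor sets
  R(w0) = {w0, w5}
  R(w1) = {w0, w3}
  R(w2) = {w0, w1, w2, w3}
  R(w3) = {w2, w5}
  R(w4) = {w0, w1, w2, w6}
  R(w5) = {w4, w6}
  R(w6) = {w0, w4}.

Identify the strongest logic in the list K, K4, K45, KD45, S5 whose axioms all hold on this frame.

Transitive (axiom 4): no — w0 R w5 and w5 R w4, but not w0 R w4.
Euclidean (axiom 5): no — w1 R w0 and w1 R w3, but not w0 R w3.
Serial (axiom D): yes — every world has a successor (e.g. w0 R w0).
Reflexive (axiom T): no — w1 is not related to itself.
So F validates K; K4 would additionally require R to be transitive. The strongest is K.

K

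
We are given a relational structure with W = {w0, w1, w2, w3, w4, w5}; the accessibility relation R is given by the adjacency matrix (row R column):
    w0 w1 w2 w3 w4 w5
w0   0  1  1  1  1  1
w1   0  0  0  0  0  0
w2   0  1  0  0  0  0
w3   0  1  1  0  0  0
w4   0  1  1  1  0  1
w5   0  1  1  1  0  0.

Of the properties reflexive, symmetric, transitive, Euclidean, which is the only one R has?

Reflexive: no — w0 is not related to itself.
Symmetric: no — w0 R w1 but not w1 R w0.
Transitive: yes — every two-step R-path is closed by a direct edge.
Euclidean: no — w0 R w1 and w0 R w2, but not w1 R w2.
Only transitive holds.

transitive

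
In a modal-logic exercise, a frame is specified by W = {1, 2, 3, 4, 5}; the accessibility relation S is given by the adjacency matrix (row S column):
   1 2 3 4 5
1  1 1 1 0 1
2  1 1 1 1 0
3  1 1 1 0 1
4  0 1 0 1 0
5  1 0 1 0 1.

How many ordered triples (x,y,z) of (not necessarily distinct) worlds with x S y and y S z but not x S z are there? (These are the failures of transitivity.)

Enumerating: (1,2,4), (2,1,5), (2,3,5), (3,2,4), (4,2,1), (4,2,3), (5,1,2), (5,3,2).

8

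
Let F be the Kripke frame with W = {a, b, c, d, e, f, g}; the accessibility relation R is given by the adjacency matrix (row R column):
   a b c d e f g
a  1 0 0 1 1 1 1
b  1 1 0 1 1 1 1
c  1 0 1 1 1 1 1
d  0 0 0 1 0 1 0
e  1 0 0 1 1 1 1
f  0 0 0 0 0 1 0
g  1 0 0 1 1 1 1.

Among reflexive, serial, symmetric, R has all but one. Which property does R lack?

Reflexive: yes — every world is R-related to itself.
Serial: yes — every world has a successor (e.g. a R a).
Symmetric: no — a R d but not d R a.
Only symmetric fails.

symmetric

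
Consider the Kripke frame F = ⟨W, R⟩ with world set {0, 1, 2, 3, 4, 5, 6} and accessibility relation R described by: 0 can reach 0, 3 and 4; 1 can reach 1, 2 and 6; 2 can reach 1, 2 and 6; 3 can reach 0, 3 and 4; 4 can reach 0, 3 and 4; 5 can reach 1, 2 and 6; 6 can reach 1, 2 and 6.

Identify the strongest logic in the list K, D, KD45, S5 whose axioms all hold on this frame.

Serial (axiom D): yes — every world has a successor (e.g. 0 R 0).
Transitive (axiom 4): yes — every two-step R-path is closed by a direct edge.
Euclidean (axiom 5): yes — any two successors of a common world are R-related.
Reflexive (axiom T): no — 5 is not related to itself.
So F validates K, D, KD45; S5 would additionally require R to be reflexive. The strongest is KD45.

KD45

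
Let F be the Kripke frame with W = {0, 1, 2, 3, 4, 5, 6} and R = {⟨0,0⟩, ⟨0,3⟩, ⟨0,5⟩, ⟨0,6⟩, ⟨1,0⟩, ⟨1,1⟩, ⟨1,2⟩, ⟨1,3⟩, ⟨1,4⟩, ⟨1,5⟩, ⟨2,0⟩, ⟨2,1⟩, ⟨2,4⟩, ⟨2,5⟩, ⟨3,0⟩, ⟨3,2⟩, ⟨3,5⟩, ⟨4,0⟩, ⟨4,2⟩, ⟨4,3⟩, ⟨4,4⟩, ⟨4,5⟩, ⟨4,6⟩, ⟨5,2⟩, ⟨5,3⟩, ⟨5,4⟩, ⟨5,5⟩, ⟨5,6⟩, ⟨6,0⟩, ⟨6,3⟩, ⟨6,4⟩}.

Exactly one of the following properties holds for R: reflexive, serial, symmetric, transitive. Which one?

Reflexive: no — 2 is not related to itself.
Serial: yes — every world has a successor (e.g. 0 R 0).
Symmetric: no — 0 R 5 but not 5 R 0.
Transitive: no — 0 R 3 and 3 R 2, but not 0 R 2.
Only serial holds.

serial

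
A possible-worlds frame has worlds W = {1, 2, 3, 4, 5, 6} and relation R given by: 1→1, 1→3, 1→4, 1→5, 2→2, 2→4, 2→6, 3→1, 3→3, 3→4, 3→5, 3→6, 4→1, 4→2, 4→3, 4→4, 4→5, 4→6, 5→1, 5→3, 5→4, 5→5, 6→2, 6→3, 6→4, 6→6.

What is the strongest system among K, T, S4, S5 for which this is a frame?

Reflexive (axiom T): yes — every world is R-related to itself.
Transitive (axiom 4): no — 1 R 3 and 3 R 6, but not 1 R 6.
Euclidean (axiom 5): no — 3 R 1 and 3 R 6, but not 1 R 6.
So F validates K, T; S4 would additionally require R to be transitive. The strongest is T.

T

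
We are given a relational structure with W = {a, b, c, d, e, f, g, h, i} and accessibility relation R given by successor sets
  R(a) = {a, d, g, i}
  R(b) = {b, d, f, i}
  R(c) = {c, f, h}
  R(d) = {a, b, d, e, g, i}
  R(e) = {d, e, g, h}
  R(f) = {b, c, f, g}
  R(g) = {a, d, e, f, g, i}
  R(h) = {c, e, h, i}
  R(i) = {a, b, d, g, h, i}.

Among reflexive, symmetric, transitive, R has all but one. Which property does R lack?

Reflexive: yes — every world is R-related to itself.
Symmetric: yes — every pair in R has its reverse in R.
Transitive: no — a R d and d R b, but not a R b.
Only transitive fails.

transitive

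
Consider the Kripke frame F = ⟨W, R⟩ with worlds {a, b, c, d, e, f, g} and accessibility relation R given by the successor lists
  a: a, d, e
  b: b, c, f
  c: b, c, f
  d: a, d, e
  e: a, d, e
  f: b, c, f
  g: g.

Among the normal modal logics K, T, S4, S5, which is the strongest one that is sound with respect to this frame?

S5

Reflexive (axiom T): yes — every world is R-related to itself.
Transitive (axiom 4): yes — every two-step R-path is closed by a direct edge.
Euclidean (axiom 5): yes — any two successors of a common world are R-related.
So F validates K, T, S4, S5. The strongest is S5.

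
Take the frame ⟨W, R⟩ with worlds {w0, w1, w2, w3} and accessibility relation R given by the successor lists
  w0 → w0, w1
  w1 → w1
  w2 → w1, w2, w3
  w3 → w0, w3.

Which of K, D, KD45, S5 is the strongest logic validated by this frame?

D

Serial (axiom D): yes — every world has a successor (e.g. w0 R w0).
Transitive (axiom 4): no — w2 R w3 and w3 R w0, but not w2 R w0.
Euclidean (axiom 5): no — w2 R w1 and w2 R w3, but not w1 R w3.
Reflexive (axiom T): yes — every world is R-related to itself.
So F validates K, D; KD45 would additionally require R to be Euclidean and transitive. The strongest is D.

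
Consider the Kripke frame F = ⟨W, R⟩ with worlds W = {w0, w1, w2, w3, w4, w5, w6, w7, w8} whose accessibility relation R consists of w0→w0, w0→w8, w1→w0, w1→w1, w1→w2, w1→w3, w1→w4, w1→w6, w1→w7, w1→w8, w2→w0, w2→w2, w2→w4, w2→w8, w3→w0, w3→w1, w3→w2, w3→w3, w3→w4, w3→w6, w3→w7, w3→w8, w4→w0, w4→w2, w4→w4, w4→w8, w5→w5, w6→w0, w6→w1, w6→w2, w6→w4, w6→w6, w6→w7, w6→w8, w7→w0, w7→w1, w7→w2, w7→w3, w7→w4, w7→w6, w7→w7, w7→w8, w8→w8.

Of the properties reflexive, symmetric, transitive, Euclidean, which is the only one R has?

reflexive

Reflexive: yes — every world is R-related to itself.
Symmetric: no — w0 R w8 but not w8 R w0.
Transitive: no — w6 R w1 and w1 R w3, but not w6 R w3.
Euclidean: no — w1 R w0 and w1 R w2, but not w0 R w2.
Only reflexive holds.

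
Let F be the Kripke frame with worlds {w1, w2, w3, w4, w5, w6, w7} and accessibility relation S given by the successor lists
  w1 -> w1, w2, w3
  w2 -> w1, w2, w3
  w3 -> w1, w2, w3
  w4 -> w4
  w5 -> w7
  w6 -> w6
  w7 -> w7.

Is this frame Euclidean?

Euclidean: yes — any two successors of a common world are S-related.

Yes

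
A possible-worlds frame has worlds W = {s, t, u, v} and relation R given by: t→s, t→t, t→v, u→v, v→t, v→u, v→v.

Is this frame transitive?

No

Transitive: no — t R v and v R u, but not t R u.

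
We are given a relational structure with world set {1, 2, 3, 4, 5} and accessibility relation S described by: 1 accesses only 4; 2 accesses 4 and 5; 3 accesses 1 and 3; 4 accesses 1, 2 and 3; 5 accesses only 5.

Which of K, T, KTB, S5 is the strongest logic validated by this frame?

Reflexive (axiom T): no — 1 is not related to itself.
Symmetric (axiom B): no — 2 S 5 but not 5 S 2.
Euclidean (axiom 5): no — 2 S 4 and 2 S 5, but not 4 S 5.
So F validates K; T would additionally require S to be reflexive. The strongest is K.

K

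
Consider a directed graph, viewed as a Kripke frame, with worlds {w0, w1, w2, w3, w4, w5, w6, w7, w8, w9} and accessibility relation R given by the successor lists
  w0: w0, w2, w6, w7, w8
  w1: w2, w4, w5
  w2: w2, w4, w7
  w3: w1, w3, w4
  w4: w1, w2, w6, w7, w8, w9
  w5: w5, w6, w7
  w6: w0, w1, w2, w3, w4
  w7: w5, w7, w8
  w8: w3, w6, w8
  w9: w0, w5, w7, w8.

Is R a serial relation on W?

Serial: yes — every world has a successor (e.g. w0 R w0).

Yes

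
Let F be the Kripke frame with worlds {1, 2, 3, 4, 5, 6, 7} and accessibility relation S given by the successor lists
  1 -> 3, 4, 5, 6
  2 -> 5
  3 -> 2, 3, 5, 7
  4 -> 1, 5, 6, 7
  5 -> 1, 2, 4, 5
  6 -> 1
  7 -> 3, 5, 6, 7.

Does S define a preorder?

No

Reflexive: no — 1 is not related to itself.
Transitive: no — 1 S 3 and 3 S 2, but not 1 S 2.
So S is not a preorder.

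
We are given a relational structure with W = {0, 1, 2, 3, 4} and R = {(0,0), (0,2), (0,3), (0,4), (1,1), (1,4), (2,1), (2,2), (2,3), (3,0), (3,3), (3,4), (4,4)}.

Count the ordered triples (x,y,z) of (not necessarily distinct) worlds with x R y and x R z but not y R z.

13

Enumerating: (0,2,0), (0,2,4), (0,3,2), (0,4,0), (0,4,2), (0,4,3), (1,4,1), (2,1,2), (2,1,3), (2,3,1), (2,3,2), (3,4,0), (3,4,3).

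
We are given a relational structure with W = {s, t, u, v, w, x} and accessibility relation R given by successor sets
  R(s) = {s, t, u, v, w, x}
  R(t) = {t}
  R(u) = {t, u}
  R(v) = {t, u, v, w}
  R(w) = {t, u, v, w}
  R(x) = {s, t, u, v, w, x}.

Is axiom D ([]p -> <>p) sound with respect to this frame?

Yes

Axiom D corresponds to the accessibility relation being serial.
Serial: yes — every world has a successor (e.g. s R s).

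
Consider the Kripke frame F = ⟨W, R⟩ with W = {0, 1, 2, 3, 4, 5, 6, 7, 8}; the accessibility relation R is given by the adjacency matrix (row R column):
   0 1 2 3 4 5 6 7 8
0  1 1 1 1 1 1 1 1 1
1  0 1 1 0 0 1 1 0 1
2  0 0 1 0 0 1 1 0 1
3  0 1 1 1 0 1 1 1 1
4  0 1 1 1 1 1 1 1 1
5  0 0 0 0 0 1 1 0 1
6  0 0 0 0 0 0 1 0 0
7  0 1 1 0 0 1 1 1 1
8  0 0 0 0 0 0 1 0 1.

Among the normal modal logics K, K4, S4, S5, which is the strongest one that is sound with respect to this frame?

S4

Transitive (axiom 4): yes — every two-step R-path is closed by a direct edge.
Reflexive (axiom T): yes — every world is R-related to itself.
Euclidean (axiom 5): no — 0 R 1 and 0 R 3, but not 1 R 3.
So F validates K, K4, S4; S5 would additionally require R to be Euclidean. The strongest is S4.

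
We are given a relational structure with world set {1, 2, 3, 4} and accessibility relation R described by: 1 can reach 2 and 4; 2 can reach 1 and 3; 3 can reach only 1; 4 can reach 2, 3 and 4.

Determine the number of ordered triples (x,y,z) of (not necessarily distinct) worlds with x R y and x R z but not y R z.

Enumerating: (1,2,2), (1,2,4), (2,1,1), (2,1,3), (2,3,3), (3,1,1), (4,2,2), (4,2,4), (4,3,2), (4,3,3), (4,3,4).

11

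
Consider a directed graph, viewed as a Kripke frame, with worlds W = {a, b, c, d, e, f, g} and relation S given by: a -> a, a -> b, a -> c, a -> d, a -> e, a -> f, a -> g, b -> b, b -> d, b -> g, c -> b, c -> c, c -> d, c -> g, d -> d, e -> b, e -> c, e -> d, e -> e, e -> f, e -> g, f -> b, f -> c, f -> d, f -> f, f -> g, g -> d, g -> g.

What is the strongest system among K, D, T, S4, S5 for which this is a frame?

Serial (axiom D): yes — every world has a successor (e.g. a S a).
Reflexive (axiom T): yes — every world is S-related to itself.
Transitive (axiom 4): yes — every two-step S-path is closed by a direct edge.
Euclidean (axiom 5): no — a S b and a S c, but not b S c.
So F validates K, D, T, S4; S5 would additionally require S to be Euclidean. The strongest is S4.

S4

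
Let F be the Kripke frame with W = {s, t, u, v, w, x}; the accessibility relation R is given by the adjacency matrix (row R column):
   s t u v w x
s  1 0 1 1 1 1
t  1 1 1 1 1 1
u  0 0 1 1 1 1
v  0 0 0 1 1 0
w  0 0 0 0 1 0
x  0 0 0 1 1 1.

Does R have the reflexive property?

Reflexive: yes — every world is R-related to itself.

Yes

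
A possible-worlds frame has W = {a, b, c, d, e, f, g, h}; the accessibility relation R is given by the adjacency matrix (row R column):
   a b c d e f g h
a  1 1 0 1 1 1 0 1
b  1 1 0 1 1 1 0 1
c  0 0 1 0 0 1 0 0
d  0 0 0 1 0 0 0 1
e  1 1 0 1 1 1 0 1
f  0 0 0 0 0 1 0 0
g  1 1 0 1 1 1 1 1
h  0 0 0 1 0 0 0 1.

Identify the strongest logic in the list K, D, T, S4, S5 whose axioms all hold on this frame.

Serial (axiom D): yes — every world has a successor (e.g. a R a).
Reflexive (axiom T): yes — every world is R-related to itself.
Transitive (axiom 4): yes — every two-step R-path is closed by a direct edge.
Euclidean (axiom 5): no — a R d and a R b, but not d R b.
So F validates K, D, T, S4; S5 would additionally require R to be Euclidean. The strongest is S4.

S4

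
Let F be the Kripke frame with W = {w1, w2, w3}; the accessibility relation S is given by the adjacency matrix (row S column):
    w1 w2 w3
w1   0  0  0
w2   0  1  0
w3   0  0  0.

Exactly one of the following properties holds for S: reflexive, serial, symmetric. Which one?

symmetric

Reflexive: no — w1 is not related to itself.
Serial: no — w1 has no S-successor.
Symmetric: yes — every pair in S has its reverse in S.
Only symmetric holds.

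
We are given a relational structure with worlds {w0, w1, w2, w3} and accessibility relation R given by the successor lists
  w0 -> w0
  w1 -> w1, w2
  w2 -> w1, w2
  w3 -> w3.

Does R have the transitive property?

Yes

Transitive: yes — every two-step R-path is closed by a direct edge.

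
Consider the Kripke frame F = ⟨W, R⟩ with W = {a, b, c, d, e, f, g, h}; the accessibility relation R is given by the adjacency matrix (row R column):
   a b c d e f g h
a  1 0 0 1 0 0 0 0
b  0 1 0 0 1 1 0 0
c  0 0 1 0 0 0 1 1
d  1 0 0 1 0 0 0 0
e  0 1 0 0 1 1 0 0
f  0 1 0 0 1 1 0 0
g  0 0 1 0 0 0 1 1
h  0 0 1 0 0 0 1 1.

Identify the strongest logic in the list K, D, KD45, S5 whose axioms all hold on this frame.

S5

Serial (axiom D): yes — every world has a successor (e.g. a R a).
Transitive (axiom 4): yes — every two-step R-path is closed by a direct edge.
Euclidean (axiom 5): yes — any two successors of a common world are R-related.
Reflexive (axiom T): yes — every world is R-related to itself.
So F validates K, D, KD45, S5. The strongest is S5.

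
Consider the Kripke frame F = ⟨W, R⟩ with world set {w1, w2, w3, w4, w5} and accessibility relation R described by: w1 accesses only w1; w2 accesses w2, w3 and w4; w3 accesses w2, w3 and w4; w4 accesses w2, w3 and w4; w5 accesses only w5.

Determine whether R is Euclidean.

Euclidean: yes — any two successors of a common world are R-related.

Yes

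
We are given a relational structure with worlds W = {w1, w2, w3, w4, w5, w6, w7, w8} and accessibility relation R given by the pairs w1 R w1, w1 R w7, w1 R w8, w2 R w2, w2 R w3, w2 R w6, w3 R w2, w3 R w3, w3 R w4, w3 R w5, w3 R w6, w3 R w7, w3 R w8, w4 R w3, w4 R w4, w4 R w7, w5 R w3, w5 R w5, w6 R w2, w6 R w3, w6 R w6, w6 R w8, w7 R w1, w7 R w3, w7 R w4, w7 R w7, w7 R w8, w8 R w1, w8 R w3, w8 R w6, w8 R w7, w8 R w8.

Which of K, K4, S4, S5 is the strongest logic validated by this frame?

K

Transitive (axiom 4): no — w1 R w7 and w7 R w3, but not w1 R w3.
Reflexive (axiom T): yes — every world is R-related to itself.
Euclidean (axiom 5): no — w3 R w2 and w3 R w4, but not w2 R w4.
So F validates K; K4 would additionally require R to be transitive. The strongest is K.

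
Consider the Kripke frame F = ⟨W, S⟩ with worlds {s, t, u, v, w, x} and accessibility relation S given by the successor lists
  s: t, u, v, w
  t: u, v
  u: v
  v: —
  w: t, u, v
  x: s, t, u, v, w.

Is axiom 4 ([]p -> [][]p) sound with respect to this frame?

Axiom 4 corresponds to the accessibility relation being transitive.
Transitive: yes — every two-step S-path is closed by a direct edge.

Yes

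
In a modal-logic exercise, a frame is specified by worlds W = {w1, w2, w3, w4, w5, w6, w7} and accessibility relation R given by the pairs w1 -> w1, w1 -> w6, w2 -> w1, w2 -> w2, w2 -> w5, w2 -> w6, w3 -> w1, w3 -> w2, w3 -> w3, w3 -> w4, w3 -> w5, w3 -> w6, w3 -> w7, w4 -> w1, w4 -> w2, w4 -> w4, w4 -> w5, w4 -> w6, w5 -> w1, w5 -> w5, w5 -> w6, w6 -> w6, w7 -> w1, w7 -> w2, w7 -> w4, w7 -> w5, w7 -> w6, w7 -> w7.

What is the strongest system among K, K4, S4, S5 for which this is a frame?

S4

Transitive (axiom 4): yes — every two-step R-path is closed by a direct edge.
Reflexive (axiom T): yes — every world is R-related to itself.
Euclidean (axiom 5): no — w2 R w1 and w2 R w5, but not w1 R w5.
So F validates K, K4, S4; S5 would additionally require R to be Euclidean. The strongest is S4.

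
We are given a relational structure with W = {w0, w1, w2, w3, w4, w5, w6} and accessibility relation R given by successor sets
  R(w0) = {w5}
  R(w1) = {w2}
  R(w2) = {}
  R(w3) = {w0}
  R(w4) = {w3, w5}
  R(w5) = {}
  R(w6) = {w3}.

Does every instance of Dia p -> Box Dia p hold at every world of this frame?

By correspondence theory, 5 is valid on a frame iff R is Euclidean.
Euclidean: no — w4 R w3 and w4 R w5, but not w3 R w5.

No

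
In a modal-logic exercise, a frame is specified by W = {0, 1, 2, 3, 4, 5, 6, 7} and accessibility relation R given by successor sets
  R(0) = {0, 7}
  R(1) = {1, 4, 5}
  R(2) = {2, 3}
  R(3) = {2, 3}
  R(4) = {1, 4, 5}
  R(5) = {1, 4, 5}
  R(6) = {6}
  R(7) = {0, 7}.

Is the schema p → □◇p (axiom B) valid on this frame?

By correspondence theory, B is valid on a frame iff R is symmetric.
Symmetric: yes — every pair in R has its reverse in R.

Yes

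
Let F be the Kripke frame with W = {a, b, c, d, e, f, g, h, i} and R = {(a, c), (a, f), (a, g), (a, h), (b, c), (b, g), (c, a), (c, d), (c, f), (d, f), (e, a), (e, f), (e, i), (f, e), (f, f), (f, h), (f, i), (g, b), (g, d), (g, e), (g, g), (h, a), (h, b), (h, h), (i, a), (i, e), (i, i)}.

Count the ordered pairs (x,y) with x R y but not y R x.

13

Enumerating: (a,f), (a,g), (b,c), (c,d), (c,f), (d,f), (e,a), (f,h), (f,i), (g,d), (g,e), (h,b), (i,a).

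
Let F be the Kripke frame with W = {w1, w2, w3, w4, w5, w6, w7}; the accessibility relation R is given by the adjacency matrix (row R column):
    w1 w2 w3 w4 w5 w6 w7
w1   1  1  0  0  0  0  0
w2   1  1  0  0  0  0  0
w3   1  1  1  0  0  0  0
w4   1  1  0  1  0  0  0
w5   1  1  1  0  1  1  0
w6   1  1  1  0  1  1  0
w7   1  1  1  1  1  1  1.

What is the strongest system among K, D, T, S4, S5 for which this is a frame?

Serial (axiom D): yes — every world has a successor (e.g. w1 R w1).
Reflexive (axiom T): yes — every world is R-related to itself.
Transitive (axiom 4): yes — every two-step R-path is closed by a direct edge.
Euclidean (axiom 5): no — w5 R w1 and w5 R w3, but not w1 R w3.
So F validates K, D, T, S4; S5 would additionally require R to be Euclidean. The strongest is S4.

S4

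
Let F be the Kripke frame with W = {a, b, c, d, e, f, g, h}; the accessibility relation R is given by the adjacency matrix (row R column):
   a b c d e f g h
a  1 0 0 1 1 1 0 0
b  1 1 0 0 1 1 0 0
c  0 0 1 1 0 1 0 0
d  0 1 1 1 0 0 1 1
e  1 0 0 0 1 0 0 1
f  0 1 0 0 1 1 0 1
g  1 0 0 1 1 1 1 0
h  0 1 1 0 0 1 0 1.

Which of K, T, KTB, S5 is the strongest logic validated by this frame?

T

Reflexive (axiom T): yes — every world is R-related to itself.
Symmetric (axiom B): no — a R d but not d R a.
Euclidean (axiom 5): no — a R d and a R e, but not d R e.
So F validates K, T; KTB would additionally require R to be symmetric. The strongest is T.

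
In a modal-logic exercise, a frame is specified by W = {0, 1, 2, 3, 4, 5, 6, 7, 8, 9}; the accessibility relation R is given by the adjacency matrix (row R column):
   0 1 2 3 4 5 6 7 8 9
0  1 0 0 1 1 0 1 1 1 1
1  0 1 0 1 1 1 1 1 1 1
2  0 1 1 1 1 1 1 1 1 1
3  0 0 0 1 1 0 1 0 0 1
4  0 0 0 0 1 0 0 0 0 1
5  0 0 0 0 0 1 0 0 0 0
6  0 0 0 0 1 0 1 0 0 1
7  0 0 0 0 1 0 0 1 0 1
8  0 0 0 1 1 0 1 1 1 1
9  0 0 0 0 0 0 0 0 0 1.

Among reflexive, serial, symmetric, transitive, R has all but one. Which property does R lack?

Reflexive: yes — every world is R-related to itself.
Serial: yes — every world has a successor (e.g. 0 R 0).
Symmetric: no — 0 R 3 but not 3 R 0.
Transitive: yes — every two-step R-path is closed by a direct edge.
Only symmetric fails.

symmetric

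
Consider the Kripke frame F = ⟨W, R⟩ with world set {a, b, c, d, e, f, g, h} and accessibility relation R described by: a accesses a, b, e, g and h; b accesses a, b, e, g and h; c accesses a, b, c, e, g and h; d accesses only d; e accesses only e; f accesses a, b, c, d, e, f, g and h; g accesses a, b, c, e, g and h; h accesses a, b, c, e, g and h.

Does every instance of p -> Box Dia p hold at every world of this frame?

No

By correspondence theory, B is valid on a frame iff R is symmetric.
Symmetric: no — a R e but not e R a.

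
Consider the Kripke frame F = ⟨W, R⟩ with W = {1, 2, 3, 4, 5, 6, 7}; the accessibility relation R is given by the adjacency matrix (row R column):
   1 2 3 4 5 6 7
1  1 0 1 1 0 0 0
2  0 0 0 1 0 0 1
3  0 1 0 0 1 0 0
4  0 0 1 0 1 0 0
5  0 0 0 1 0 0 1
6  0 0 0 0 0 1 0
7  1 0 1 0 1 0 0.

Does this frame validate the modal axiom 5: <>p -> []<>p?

Axiom 5 corresponds to the accessibility relation being Euclidean.
Euclidean: no — 1 R 3 and 1 R 4, but not 3 R 4.

No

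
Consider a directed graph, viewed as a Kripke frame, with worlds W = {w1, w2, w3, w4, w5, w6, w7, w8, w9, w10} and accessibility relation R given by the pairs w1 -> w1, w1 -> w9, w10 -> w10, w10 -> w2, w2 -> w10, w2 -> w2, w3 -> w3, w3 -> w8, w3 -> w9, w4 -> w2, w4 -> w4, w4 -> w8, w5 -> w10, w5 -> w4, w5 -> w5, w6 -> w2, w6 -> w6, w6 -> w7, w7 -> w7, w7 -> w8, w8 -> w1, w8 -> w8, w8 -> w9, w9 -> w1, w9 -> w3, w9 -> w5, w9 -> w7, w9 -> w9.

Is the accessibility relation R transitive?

Transitive: no — w1 R w9 and w9 R w3, but not w1 R w3.

No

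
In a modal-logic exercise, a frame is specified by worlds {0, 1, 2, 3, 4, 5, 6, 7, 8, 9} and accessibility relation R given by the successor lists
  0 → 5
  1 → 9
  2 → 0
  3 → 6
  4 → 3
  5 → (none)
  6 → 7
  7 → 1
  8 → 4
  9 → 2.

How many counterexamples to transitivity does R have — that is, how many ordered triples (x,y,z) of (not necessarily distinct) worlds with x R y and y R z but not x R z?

Enumerating: (1,9,2), (2,0,5), (3,6,7), (4,3,6), (6,7,1), (7,1,9), (8,4,3), (9,2,0).

8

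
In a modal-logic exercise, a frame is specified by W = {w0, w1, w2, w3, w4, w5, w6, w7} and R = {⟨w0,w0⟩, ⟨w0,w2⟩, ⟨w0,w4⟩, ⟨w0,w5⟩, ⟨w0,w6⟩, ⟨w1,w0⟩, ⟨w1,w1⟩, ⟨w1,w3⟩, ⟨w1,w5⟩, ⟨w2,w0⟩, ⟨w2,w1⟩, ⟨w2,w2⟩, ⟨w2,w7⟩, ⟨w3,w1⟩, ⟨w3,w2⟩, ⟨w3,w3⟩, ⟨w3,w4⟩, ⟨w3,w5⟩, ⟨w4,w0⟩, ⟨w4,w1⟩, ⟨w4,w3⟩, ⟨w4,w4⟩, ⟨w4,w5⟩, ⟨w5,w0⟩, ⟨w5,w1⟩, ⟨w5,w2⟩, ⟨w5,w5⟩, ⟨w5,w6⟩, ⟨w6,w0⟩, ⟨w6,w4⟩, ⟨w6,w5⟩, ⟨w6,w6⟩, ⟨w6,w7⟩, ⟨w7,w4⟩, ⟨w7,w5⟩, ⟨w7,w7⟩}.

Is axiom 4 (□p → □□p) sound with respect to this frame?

No

The schema 4 characterises exactly the transitive frames.
Transitive: no — w0 R w2 and w2 R w1, but not w0 R w1.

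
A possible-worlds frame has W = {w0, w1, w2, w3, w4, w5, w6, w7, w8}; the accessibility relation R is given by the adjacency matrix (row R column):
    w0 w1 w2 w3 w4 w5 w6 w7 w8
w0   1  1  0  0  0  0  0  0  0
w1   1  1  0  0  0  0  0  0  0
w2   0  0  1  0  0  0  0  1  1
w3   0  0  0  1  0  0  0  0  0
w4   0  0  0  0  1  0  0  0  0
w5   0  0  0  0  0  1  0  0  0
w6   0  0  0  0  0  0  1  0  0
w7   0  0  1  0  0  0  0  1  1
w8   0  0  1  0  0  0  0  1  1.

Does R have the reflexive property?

Reflexive: yes — every world is R-related to itself.

Yes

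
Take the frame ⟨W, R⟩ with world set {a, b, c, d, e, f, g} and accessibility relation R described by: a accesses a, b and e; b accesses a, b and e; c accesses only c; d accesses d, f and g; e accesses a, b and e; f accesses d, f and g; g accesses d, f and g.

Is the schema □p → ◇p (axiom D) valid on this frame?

The schema D characterises exactly the serial frames.
Serial: yes — every world has a successor (e.g. a R a).

Yes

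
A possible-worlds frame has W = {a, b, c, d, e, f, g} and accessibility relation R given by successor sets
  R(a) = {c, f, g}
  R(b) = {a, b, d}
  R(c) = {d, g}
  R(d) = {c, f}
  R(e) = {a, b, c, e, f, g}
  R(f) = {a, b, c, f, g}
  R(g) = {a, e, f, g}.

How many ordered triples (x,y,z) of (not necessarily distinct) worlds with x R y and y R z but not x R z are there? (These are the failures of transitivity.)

30

Enumerating: (a,c,d), (a,f,a), (a,f,b), (a,g,a), (a,g,e), (b,a,c), (b,a,f), (b,a,g), (b,d,c), (b,d,f), (c,d,c), (c,d,f), … and 18 more.
Total: 30.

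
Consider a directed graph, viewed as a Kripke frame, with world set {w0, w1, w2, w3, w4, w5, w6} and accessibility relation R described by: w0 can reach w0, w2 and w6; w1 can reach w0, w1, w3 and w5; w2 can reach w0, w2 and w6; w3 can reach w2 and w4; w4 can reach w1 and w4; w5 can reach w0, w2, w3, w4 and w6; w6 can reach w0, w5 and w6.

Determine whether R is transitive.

No

Transitive: no — w0 R w6 and w6 R w5, but not w0 R w5.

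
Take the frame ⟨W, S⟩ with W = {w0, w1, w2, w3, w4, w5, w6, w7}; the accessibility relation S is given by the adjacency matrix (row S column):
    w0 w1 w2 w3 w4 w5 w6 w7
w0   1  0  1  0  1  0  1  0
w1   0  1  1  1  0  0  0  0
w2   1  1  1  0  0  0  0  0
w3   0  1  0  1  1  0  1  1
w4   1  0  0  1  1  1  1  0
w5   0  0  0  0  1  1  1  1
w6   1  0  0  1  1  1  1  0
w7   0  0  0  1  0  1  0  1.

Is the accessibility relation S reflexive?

Yes

Reflexive: yes — every world is S-related to itself.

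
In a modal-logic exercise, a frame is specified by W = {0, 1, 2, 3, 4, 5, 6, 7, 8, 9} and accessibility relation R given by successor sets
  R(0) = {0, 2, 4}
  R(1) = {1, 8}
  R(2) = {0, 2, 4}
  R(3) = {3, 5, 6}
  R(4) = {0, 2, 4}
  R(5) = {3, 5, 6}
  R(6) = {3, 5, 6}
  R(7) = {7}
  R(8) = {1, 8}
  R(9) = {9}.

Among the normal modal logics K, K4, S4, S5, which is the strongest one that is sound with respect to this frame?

S5

Transitive (axiom 4): yes — every two-step R-path is closed by a direct edge.
Reflexive (axiom T): yes — every world is R-related to itself.
Euclidean (axiom 5): yes — any two successors of a common world are R-related.
So F validates K, K4, S4, S5. The strongest is S5.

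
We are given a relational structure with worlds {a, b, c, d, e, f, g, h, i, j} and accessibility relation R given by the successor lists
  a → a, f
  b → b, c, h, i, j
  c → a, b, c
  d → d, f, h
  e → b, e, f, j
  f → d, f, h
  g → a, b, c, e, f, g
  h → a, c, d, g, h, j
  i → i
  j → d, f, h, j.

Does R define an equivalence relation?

Reflexive: yes — every world is R-related to itself.
Symmetric: no — a R f but not f R a.
Transitive: no — a R f and f R d, but not a R d.
So R is not an equivalence relation.

No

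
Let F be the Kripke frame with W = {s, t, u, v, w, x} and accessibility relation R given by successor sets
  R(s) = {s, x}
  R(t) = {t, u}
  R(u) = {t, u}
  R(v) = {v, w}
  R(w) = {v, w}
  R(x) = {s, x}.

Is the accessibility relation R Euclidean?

Yes

Euclidean: yes — any two successors of a common world are R-related.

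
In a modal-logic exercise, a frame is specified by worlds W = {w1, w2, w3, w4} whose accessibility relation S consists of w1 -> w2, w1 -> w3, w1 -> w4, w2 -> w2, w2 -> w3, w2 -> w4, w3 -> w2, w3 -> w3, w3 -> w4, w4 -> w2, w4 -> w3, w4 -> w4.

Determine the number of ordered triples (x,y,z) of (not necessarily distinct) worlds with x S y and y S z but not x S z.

0

S is transitive; there are no such tuples.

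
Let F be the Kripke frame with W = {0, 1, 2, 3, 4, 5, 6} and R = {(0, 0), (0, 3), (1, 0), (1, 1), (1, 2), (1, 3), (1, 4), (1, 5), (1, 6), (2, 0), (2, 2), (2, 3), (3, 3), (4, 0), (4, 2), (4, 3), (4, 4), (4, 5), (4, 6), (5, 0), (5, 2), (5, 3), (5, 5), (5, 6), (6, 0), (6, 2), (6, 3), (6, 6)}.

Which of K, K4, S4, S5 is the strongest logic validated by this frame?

S4

Transitive (axiom 4): yes — every two-step R-path is closed by a direct edge.
Reflexive (axiom T): yes — every world is R-related to itself.
Euclidean (axiom 5): no — 1 R 0 and 1 R 2, but not 0 R 2.
So F validates K, K4, S4; S5 would additionally require R to be Euclidean. The strongest is S4.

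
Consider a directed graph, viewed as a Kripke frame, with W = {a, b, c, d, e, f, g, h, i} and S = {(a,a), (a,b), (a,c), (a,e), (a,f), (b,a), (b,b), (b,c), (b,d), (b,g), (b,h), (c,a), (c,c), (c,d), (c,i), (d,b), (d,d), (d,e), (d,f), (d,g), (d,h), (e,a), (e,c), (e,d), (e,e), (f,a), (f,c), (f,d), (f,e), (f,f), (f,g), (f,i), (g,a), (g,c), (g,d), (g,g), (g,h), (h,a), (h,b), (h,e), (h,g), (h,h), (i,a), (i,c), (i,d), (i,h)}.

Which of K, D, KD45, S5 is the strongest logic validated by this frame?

D

Serial (axiom D): yes — every world has a successor (e.g. a S a).
Transitive (axiom 4): no — a S b and b S d, but not a S d.
Euclidean (axiom 5): no — a S b and a S e, but not b S e.
Reflexive (axiom T): no — i is not related to itself.
So F validates K, D; KD45 would additionally require S to be Euclidean and transitive. The strongest is D.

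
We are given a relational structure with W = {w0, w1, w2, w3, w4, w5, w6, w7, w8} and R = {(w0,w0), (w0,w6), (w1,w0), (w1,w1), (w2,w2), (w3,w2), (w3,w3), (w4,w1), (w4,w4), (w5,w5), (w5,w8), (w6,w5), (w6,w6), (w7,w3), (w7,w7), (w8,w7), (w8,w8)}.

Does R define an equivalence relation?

Reflexive: yes — every world is R-related to itself.
Symmetric: no — w0 R w6 but not w6 R w0.
Transitive: no — w0 R w6 and w6 R w5, but not w0 R w5.
So R is not an equivalence relation.

No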